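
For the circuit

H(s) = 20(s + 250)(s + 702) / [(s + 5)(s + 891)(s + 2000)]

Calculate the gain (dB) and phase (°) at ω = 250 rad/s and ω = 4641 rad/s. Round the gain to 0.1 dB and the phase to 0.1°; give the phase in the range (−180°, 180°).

At s = jω = j250:
zero (s+250): 250 + j250 → |·| = √(250²+250²) = √125000 ≈ 353.55, ∠ = arctan(250/250) ≈ 45.00°
zero (s+702): 702 + j250 → |·| = √(702²+250²) = √555304 ≈ 745.19, ∠ = arctan(250/702) ≈ 19.60°
pole (s+5): 5 + j250 → |·| = √(5²+250²) = √62525 ≈ 250.05, ∠ = arctan(250/5) ≈ 88.85°
pole (s+891): 891 + j250 → |·| = √(891²+250²) = √856381 ≈ 925.41, ∠ = arctan(250/891) ≈ 15.67°
pole (s+2000): 2000 + j250 → |·| = √(2000²+250²) = √4062500 ≈ 2015.6, ∠ = arctan(250/2000) ≈ 7.13°
|H| = 20 · 2.6346e+05 / 4.6641e+08 ≈ 0.011297
Gain = 20 log₁₀(0.011297) ≈ -38.94 dB
∠H = 64.60° − 111.65° = -47.05°

At s = jω = j4641:
zero (s+250): 250 + j4641 → |·| = √(250²+4641²) = √21601381 ≈ 4647.7, ∠ = arctan(4641/250) ≈ 86.92°
zero (s+702): 702 + j4641 → |·| = √(702²+4641²) = √22031685 ≈ 4693.8, ∠ = arctan(4641/702) ≈ 81.40°
pole (s+5): 5 + j4641 → |·| = √(5²+4641²) = √21538906 ≈ 4641, ∠ = arctan(4641/5) ≈ 89.94°
pole (s+891): 891 + j4641 → |·| = √(891²+4641²) = √22332762 ≈ 4725.8, ∠ = arctan(4641/891) ≈ 79.13°
pole (s+2000): 2000 + j4641 → |·| = √(2000²+4641²) = √25538881 ≈ 5053.6, ∠ = arctan(4641/2000) ≈ 66.69°
|H| = 20 · 2.1815e+07 / 1.1084e+11 ≈ 0.0039363
Gain = 20 log₁₀(0.0039363) ≈ -48.10 dB
∠H = 168.32° − 235.76° = -67.44°

ω = 250: -38.9 dB, -47.1°; ω = 4641: -48.1 dB, -67.4°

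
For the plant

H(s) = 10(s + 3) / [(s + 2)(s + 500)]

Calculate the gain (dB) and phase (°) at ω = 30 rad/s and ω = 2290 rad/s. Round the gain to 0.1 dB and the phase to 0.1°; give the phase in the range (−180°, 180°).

ω = 30: -34.0 dB, -5.3°; ω = 2290: -47.4 dB, -77.7°

At s = jω = j30:
zero (s+3): 3 + j30 → |·| = √(3²+30²) = √909 ≈ 30.15, ∠ = arctan(30/3) ≈ 84.29°
pole (s+2): 2 + j30 → |·| = √(2²+30²) = √904 ≈ 30.067, ∠ = arctan(30/2) ≈ 86.19°
pole (s+500): 500 + j30 → |·| = √(500²+30²) = √250900 ≈ 500.9, ∠ = arctan(30/500) ≈ 3.43°
|H| = 10 · 30.15 / 15061 ≈ 0.020019
Gain = 20 log₁₀(0.020019) ≈ -33.97 dB
∠H = 84.29° − 89.62° = -5.33°

At s = jω = j2290:
zero (s+3): 3 + j2290 → |·| = √(3²+2290²) = √5244109 ≈ 2290, ∠ = arctan(2290/3) ≈ 89.92°
pole (s+2): 2 + j2290 → |·| = √(2²+2290²) = √5244104 ≈ 2290, ∠ = arctan(2290/2) ≈ 89.95°
pole (s+500): 500 + j2290 → |·| = √(500²+2290²) = √5494100 ≈ 2343.9, ∠ = arctan(2290/500) ≈ 77.68°
|H| = 10 · 2290 / 5.3675e+06 ≈ 0.0042664
Gain = 20 log₁₀(0.0042664) ≈ -47.40 dB
∠H = 89.92° − 167.63° = -77.71°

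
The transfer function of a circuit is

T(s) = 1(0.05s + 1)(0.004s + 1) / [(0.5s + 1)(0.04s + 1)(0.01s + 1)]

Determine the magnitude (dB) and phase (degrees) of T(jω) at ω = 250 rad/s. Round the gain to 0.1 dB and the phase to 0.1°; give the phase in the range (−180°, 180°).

At ω = 250 rad/s:
zero (1 + j250·0.05) = 1 + j12.5 → |·| ≈ 12.54, ∠ ≈ 85.43°
zero (1 + j250·0.004) = 1 + j1 → |·| ≈ 1.4142, ∠ ≈ 45.00°
pole (1 + j250·0.5) = 1 + j125 → |·| ≈ 125, ∠ ≈ 89.54°
pole (1 + j250·0.04) = 1 + j10 → |·| ≈ 10.05, ∠ ≈ 84.29°
pole (1 + j250·0.01) = 1 + j2.5 → |·| ≈ 2.6926, ∠ ≈ 68.20°
|T| = 1 · 12.54 · 1.4142 / (125 · 10.05 · 2.6926) ≈ 0.0052428
Gain = 20 log₁₀(0.0052428) ≈ -45.61 dB
∠T = (85.43° + 45.00°) − (89.54° + 84.29° + 68.20°) = -111.60°

-45.6 dB, -111.6°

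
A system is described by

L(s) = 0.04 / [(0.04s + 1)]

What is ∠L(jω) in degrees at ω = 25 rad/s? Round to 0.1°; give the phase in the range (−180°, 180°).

-45.0°

At ω = 25 rad/s:
pole (1 + j25·0.04) = 1 + j1 → |·| ≈ 1.4142, ∠ ≈ 45.00°
∠L = (0°) − (45.00°) = -45.00°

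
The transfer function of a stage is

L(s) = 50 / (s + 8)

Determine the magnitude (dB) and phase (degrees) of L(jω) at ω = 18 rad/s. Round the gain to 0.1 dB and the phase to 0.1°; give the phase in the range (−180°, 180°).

8.1 dB, -66.0°

At s = jω = j18:
pole (s+8): 8 + j18 → |·| = √(8²+18²) = √388 ≈ 19.698, ∠ = arctan(18/8) ≈ 66.04°
|L| = 50 / 19.698 ≈ 2.5383
Gain = 20 log₁₀(2.5383) ≈ 8.09 dB
∠L = 0.00° − 66.04° = -66.04°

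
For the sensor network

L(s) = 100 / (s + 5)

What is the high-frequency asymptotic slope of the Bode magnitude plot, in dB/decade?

-20 dB/decade

Each pole contributes −20 dB/decade at high frequency; each zero contributes +20 dB/decade.
Net: 0 zero(s) − 1 pole(s) → -20 dB/decade.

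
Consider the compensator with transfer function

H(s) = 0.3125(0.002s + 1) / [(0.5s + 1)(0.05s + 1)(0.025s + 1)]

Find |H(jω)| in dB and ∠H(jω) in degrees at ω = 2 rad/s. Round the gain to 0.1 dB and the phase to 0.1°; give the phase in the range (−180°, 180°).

At ω = 2 rad/s:
zero (1 + j2·0.002) = 1 + j0.004 → |·| ≈ 1, ∠ ≈ 0.23°
pole (1 + j2·0.5) = 1 + j1 → |·| ≈ 1.4142, ∠ ≈ 45.00°
pole (1 + j2·0.05) = 1 + j0.1 → |·| ≈ 1.005, ∠ ≈ 5.71°
pole (1 + j2·0.025) = 1 + j0.05 → |·| ≈ 1.0012, ∠ ≈ 2.86°
|H| = 0.3125 · 1 / (1.4142 · 1.005 · 1.0012) ≈ 0.21961
Gain = 20 log₁₀(0.21961) ≈ -13.17 dB
∠H = (0.23°) − (45.00° + 5.71° + 2.86°) = -53.34°

-13.2 dB, -53.3°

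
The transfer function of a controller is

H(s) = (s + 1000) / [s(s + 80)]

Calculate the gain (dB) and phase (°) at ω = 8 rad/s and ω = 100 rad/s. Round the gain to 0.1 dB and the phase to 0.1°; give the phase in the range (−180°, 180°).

At s = jω = j8:
zero (s+1000): 1000 + j8 → |·| = √(1000²+8²) = √1000064 ≈ 1000, ∠ = arctan(8/1000) ≈ 0.46°
pole (s+80): 80 + j8 → |·| = √(80²+8²) = √6464 ≈ 80.399, ∠ = arctan(8/80) ≈ 5.71°
pole at origin: |s| = 8, ∠ = 90.00° (in denominator)
|H| = 1 · 1000 / 643.19 ≈ 1.5548
Gain = 20 log₁₀(1.5548) ≈ 3.83 dB
∠H = 0.46° − 95.71° = -95.25°

At s = jω = j100:
zero (s+1000): 1000 + j100 → |·| = √(1000²+100²) = √1010000 ≈ 1005, ∠ = arctan(100/1000) ≈ 5.71°
pole (s+80): 80 + j100 → |·| = √(80²+100²) = √16400 ≈ 128.06, ∠ = arctan(100/80) ≈ 51.34°
pole at origin: |s| = 100, ∠ = 90.00° (in denominator)
|H| = 1 · 1005 / 12806 ≈ 0.078479
Gain = 20 log₁₀(0.078479) ≈ -22.10 dB
∠H = 5.71° − 141.34° = -135.63°

ω = 8: 3.8 dB, -95.3°; ω = 100: -22.1 dB, -135.6°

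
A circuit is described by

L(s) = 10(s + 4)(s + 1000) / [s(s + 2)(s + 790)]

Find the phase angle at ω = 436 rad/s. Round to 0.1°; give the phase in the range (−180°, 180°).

-95.6°

At s = jω = j436:
zero (s+4): 4 + j436 → |·| = √(4²+436²) = √190112 ≈ 436.02, ∠ = arctan(436/4) ≈ 89.47°
zero (s+1000): 1000 + j436 → |·| = √(1000²+436²) = √1190096 ≈ 1090.9, ∠ = arctan(436/1000) ≈ 23.56°
pole (s+2): 2 + j436 → |·| = √(2²+436²) = √190100 ≈ 436, ∠ = arctan(436/2) ≈ 89.74°
pole (s+790): 790 + j436 → |·| = √(790²+436²) = √814196 ≈ 902.33, ∠ = arctan(436/790) ≈ 28.89°
pole at origin: |s| = 436, ∠ = 90.00° (in denominator)
∠L = 113.03° − 208.63° = -95.60°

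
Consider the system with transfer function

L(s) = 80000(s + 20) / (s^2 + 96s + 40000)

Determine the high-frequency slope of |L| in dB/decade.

-20 dB/decade

Each pole contributes −20 dB/decade at high frequency; each zero contributes +20 dB/decade.
Net: 1 zero(s) − 2 pole(s) → -20 dB/decade.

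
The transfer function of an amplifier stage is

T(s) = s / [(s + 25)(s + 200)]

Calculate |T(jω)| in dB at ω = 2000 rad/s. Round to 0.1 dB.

At s = jω = j2000:
zero at origin: s = j2000 → |·| = 2000, ∠ = 90.00°
pole (s+25): 25 + j2000 → |·| = √(25²+2000²) = √4000625 ≈ 2000.2, ∠ = arctan(2000/25) ≈ 89.28°
pole (s+200): 200 + j2000 → |·| = √(200²+2000²) = √4040000 ≈ 2010, ∠ = arctan(2000/200) ≈ 84.29°
|T| = 1 · 2000 / 4.0204e+06 ≈ 0.00049746
Gain = 20 log₁₀(0.00049746) ≈ -66.06 dB

-66.1 dB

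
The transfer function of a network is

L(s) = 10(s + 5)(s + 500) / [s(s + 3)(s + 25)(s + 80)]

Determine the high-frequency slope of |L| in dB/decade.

Each pole contributes −20 dB/decade at high frequency; each zero contributes +20 dB/decade.
Net: 2 zero(s) − 4 pole(s) → -40 dB/decade.

-40 dB/decade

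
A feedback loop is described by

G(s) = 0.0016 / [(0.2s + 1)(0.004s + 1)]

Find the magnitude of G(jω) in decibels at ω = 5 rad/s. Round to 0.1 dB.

At ω = 5 rad/s:
pole (1 + j5·0.2) = 1 + j1 → |·| ≈ 1.4142, ∠ ≈ 45.00°
pole (1 + j5·0.004) = 1 + j0.02 → |·| ≈ 1.0002, ∠ ≈ 1.15°
|G| = 0.0016 · 1 / (1.4142 · 1.0002) ≈ 0.0011312
Gain = 20 log₁₀(0.0011312) ≈ -58.93 dB

-58.9 dB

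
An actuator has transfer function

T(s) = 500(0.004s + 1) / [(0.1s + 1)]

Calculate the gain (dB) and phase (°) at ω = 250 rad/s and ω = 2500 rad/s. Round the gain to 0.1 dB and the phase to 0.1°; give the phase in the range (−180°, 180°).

At ω = 250 rad/s:
zero (1 + j250·0.004) = 1 + j1 → |·| ≈ 1.4142, ∠ ≈ 45.00°
pole (1 + j250·0.1) = 1 + j25 → |·| ≈ 25.02, ∠ ≈ 87.71°
|T| = 500 · 1.4142 / (25.02) ≈ 28.261
Gain = 20 log₁₀(28.261) ≈ 29.02 dB
∠T = (45.00°) − (87.71°) = -42.71°

At ω = 2500 rad/s:
zero (1 + j2500·0.004) = 1 + j10 → |·| ≈ 10.05, ∠ ≈ 84.29°
pole (1 + j2500·0.1) = 1 + j250 → |·| ≈ 250, ∠ ≈ 89.77°
|T| = 500 · 10.05 / (250) ≈ 20.1
Gain = 20 log₁₀(20.1) ≈ 26.06 dB
∠T = (84.29°) − (89.77°) = -5.48°

ω = 250: 29.0 dB, -42.7°; ω = 2500: 26.1 dB, -5.5°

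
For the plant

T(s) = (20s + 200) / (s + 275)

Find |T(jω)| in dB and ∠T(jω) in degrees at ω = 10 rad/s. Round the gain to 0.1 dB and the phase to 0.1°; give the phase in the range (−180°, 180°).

Substitute s = j10:
Numerator: 20(j10) + 200 = 200 + j200
Denominator: (j10) + 275 = 275 + j10
|N| = √(200² + 200²) ≈ 282.84, ∠N ≈ 45.00°
|D| = √(275² + 10²) ≈ 275.18, ∠D ≈ 2.08°
|T| = 282.84 / 275.18 ≈ 1.0278
Gain = 20 log₁₀(1.0278) ≈ 0.24 dB
∠T = 45.00° − 2.08° = 42.92°

0.2 dB, 42.9°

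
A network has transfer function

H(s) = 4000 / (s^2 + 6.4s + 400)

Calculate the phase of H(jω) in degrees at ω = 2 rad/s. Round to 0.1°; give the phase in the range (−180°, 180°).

-1.9°

At s = jω = j2:
quadratic: (j2)² + 6.4·j2 + 400 = 396 + j12.8 → |·| ≈ 396.21, ∠ ≈ 1.85°
∠H = 0.00° − 1.85° = -1.85°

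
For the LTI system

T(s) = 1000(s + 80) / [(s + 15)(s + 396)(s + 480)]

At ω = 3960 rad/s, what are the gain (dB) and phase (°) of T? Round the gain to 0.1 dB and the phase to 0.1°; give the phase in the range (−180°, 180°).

-84.0 dB, -168.3°

At s = jω = j3960:
zero (s+80): 80 + j3960 → |·| = √(80²+3960²) = √15688000 ≈ 3960.8, ∠ = arctan(3960/80) ≈ 88.84°
pole (s+15): 15 + j3960 → |·| = √(15²+3960²) = √15681825 ≈ 3960, ∠ = arctan(3960/15) ≈ 89.78°
pole (s+396): 396 + j3960 → |·| = √(396²+3960²) = √15838416 ≈ 3979.8, ∠ = arctan(3960/396) ≈ 84.29°
pole (s+480): 480 + j3960 → |·| = √(480²+3960²) = √15912000 ≈ 3989, ∠ = arctan(3960/480) ≈ 83.09°
|T| = 1000 · 3960.8 / 6.2867e+10 ≈ 6.3003e-05
Gain = 20 log₁₀(6.3003e-05) ≈ -84.01 dB
∠T = 88.84° − 257.16° = -168.32°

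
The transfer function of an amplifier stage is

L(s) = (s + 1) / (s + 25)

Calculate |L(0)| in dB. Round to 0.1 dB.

-28.0 dB

L(0) = 1·1 / (25) = 0.04
20 log₁₀(0.04) ≈ -27.96 dB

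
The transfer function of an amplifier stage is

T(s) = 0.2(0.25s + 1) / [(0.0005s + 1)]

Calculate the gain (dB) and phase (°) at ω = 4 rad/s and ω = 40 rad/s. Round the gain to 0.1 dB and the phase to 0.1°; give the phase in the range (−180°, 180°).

ω = 4: -11.0 dB, 44.9°; ω = 40: 6.1 dB, 83.1°

At ω = 4 rad/s:
zero (1 + j4·0.25) = 1 + j1 → |·| ≈ 1.4142, ∠ ≈ 45.00°
pole (1 + j4·0.0005) = 1 + j0.002 → |·| ≈ 1, ∠ ≈ 0.11°
|T| = 0.2 · 1.4142 / (1) ≈ 0.28284
Gain = 20 log₁₀(0.28284) ≈ -10.97 dB
∠T = (45.00°) − (0.11°) = 44.89°

At ω = 40 rad/s:
zero (1 + j40·0.25) = 1 + j10 → |·| ≈ 10.05, ∠ ≈ 84.29°
pole (1 + j40·0.0005) = 1 + j0.02 → |·| ≈ 1.0002, ∠ ≈ 1.15°
|T| = 0.2 · 10.05 / (1.0002) ≈ 2.0096
Gain = 20 log₁₀(2.0096) ≈ 6.06 dB
∠T = (84.29°) − (1.15°) = 83.14°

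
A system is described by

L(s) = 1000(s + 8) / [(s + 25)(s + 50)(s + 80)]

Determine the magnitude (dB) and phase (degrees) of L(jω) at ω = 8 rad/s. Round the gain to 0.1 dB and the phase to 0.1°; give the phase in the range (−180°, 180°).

At s = jω = j8:
zero (s+8): 8 + j8 → |·| = √(8²+8²) = √128 ≈ 11.314, ∠ = arctan(8/8) ≈ 45.00°
pole (s+25): 25 + j8 → |·| = √(25²+8²) = √689 ≈ 26.249, ∠ = arctan(8/25) ≈ 17.74°
pole (s+50): 50 + j8 → |·| = √(50²+8²) = √2564 ≈ 50.636, ∠ = arctan(8/50) ≈ 9.09°
pole (s+80): 80 + j8 → |·| = √(80²+8²) = √6464 ≈ 80.399, ∠ = arctan(8/80) ≈ 5.71°
|L| = 1000 · 11.314 / 1.0686e+05 ≈ 0.10588
Gain = 20 log₁₀(0.10588) ≈ -19.50 dB
∠L = 45.00° − 32.54° = 12.46°

-19.5 dB, 12.5°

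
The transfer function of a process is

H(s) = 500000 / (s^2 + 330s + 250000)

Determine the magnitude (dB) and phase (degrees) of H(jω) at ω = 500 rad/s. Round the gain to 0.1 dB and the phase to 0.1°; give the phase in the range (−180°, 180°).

At s = jω = j500:
quadratic: (j500)² + 330·j500 + 250000 = 0 + j165000 → |·| ≈ 1.65e+05, ∠ ≈ 90.00°
|H| = 500000 / 1.65e+05 ≈ 3.0303
Gain = 20 log₁₀(3.0303) ≈ 9.63 dB
∠H = 0.00° − 90.00° = -90.00°

9.6 dB, -90.0°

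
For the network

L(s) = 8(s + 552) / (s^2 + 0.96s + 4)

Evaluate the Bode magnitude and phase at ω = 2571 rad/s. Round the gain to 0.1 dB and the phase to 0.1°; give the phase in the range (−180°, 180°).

At s = jω = j2571:
zero (s+552): 552 + j2571 → |·| = √(552²+2571²) = √6914745 ≈ 2629.6, ∠ = arctan(2571/552) ≈ 77.88°
quadratic: (j2571)² + 0.96·j2571 + 4 = -6610037 + j2468.16 → |·| ≈ 6.61e+06, ∠ ≈ 179.98°
|L| = 8 · 2629.6 / 6.61e+06 ≈ 0.0031826
Gain = 20 log₁₀(0.0031826) ≈ -49.94 dB
∠L = 77.88° − 179.98° = -102.10°

-49.9 dB, -102.1°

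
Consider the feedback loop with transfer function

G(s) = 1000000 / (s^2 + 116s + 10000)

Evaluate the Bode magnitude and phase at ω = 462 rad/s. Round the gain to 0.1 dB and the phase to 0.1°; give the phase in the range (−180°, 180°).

At s = jω = j462:
quadratic: (j462)² + 116·j462 + 10000 = -203444 + j53592 → |·| ≈ 2.1038e+05, ∠ ≈ 165.24°
|G| = 1000000 / 2.1038e+05 ≈ 4.7533
Gain = 20 log₁₀(4.7533) ≈ 13.54 dB
∠G = 0.00° − 165.24° = -165.24°

13.5 dB, -165.2°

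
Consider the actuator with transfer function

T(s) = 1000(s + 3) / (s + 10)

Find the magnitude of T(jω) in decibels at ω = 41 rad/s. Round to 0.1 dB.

At s = jω = j41:
zero (s+3): 3 + j41 → |·| = √(3²+41²) = √1690 ≈ 41.11, ∠ = arctan(41/3) ≈ 85.82°
pole (s+10): 10 + j41 → |·| = √(10²+41²) = √1781 ≈ 42.202, ∠ = arctan(41/10) ≈ 76.29°
|T| = 1000 · 41.11 / 42.202 ≈ 974.12
Gain = 20 log₁₀(974.12) ≈ 59.77 dB

59.8 dB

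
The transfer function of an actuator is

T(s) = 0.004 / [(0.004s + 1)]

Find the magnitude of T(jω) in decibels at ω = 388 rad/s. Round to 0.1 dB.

At ω = 388 rad/s:
pole (1 + j388·0.004) = 1 + j1.552 → |·| ≈ 1.8463, ∠ ≈ 57.21°
|T| = 0.004 · 1 / (1.8463) ≈ 0.0021665
Gain = 20 log₁₀(0.0021665) ≈ -53.28 dB

-53.3 dB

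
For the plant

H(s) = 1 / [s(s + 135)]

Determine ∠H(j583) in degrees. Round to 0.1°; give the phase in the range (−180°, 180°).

At s = jω = j583:
pole (s+135): 135 + j583 → |·| = √(135²+583²) = √358114 ≈ 598.43, ∠ = arctan(583/135) ≈ 76.96°
pole at origin: |s| = 583, ∠ = 90.00° (in denominator)
∠H = 0.00° − 166.96° = -166.96°

-167.0°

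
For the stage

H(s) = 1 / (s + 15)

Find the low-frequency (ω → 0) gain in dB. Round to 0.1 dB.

H(0) = 1 / 15 ≈ 0.066667
20 log₁₀(0.066667) ≈ -23.52 dB

-23.5 dB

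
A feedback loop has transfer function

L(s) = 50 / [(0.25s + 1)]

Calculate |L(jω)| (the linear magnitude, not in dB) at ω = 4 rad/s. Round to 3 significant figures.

35.4

At ω = 4 rad/s:
pole (1 + j4·0.25) = 1 + j1 → |·| ≈ 1.4142, ∠ ≈ 45.00°
|L| = 50 · 1 / (1.4142) ≈ 35.356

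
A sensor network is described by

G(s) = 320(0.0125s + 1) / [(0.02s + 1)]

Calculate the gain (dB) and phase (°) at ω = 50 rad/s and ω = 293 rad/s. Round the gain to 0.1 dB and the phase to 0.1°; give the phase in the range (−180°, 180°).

ω = 50: 48.5 dB, -13.0°; ω = 293: 46.2 dB, -5.6°

At ω = 50 rad/s:
zero (1 + j50·0.0125) = 1 + j0.625 → |·| ≈ 1.1792, ∠ ≈ 32.01°
pole (1 + j50·0.02) = 1 + j1 → |·| ≈ 1.4142, ∠ ≈ 45.00°
|G| = 320 · 1.1792 / (1.4142) ≈ 266.83
Gain = 20 log₁₀(266.83) ≈ 48.52 dB
∠G = (32.01°) − (45.00°) = -12.99°

At ω = 293 rad/s:
zero (1 + j293·0.0125) = 1 + j3.6625 → |·| ≈ 3.7966, ∠ ≈ 74.73°
pole (1 + j293·0.02) = 1 + j5.86 → |·| ≈ 5.9447, ∠ ≈ 80.32°
|G| = 320 · 3.7966 / (5.9447) ≈ 204.37
Gain = 20 log₁₀(204.37) ≈ 46.21 dB
∠G = (74.73°) − (80.32°) = -5.59°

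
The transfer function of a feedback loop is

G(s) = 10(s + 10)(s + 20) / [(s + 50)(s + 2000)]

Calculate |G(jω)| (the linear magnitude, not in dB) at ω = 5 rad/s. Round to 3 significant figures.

At s = jω = j5:
zero (s+10): 10 + j5 → |·| = √(10²+5²) = √125 ≈ 11.18, ∠ = arctan(5/10) ≈ 26.57°
zero (s+20): 20 + j5 → |·| = √(20²+5²) = √425 ≈ 20.616, ∠ = arctan(5/20) ≈ 14.04°
pole (s+50): 50 + j5 → |·| = √(50²+5²) = √2525 ≈ 50.249, ∠ = arctan(5/50) ≈ 5.71°
pole (s+2000): 2000 + j5 → |·| = √(2000²+5²) = √4000025 ≈ 2000, ∠ = arctan(5/2000) ≈ 0.14°
|G| = 10 · 230.49 / 1.005e+05 ≈ 0.022934

0.0229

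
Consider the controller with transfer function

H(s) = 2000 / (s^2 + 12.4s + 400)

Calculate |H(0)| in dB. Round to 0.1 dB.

14.0 dB

H(0) = 2000 / 400 = 5
20 log₁₀(5) ≈ 13.98 dB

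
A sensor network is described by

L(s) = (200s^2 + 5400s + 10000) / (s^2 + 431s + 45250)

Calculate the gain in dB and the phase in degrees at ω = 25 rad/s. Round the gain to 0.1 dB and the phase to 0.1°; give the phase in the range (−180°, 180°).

Substitute s = j25:
Numerator: 200(j25)^2 + 5400(j25) + 10000 = -115000 + j135000
Denominator: (j25)^2 + 431(j25) + 45250 = 44625 + j10775
|N| = √(115000² + 135000²) ≈ 1.7734e+05, ∠N ≈ 130.43°
|D| = √(44625² + 10775²) ≈ 45907, ∠D ≈ 13.57°
|L| = 1.7734e+05 / 45907 ≈ 3.863
Gain = 20 log₁₀(3.863) ≈ 11.74 dB
∠L = 130.43° − 13.57° = 116.86°

11.7 dB, 116.9°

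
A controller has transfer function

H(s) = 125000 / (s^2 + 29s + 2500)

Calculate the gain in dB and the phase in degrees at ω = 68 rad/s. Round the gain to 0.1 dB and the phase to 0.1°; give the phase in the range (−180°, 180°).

At s = jω = j68:
quadratic: (j68)² + 29·j68 + 2500 = -2124 + j1972 → |·| ≈ 2898.3, ∠ ≈ 137.13°
|H| = 125000 / 2898.3 ≈ 43.129
Gain = 20 log₁₀(43.129) ≈ 32.70 dB
∠H = 0.00° − 137.13° = -137.13°

32.7 dB, -137.1°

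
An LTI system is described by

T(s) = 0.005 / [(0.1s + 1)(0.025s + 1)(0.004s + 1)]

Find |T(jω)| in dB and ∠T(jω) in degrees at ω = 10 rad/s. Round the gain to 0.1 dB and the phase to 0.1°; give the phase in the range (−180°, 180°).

-49.3 dB, -61.3°

At ω = 10 rad/s:
pole (1 + j10·0.1) = 1 + j1 → |·| ≈ 1.4142, ∠ ≈ 45.00°
pole (1 + j10·0.025) = 1 + j0.25 → |·| ≈ 1.0308, ∠ ≈ 14.04°
pole (1 + j10·0.004) = 1 + j0.04 → |·| ≈ 1.0008, ∠ ≈ 2.29°
|T| = 0.005 · 1 / (1.4142 · 1.0308 · 1.0008) ≈ 0.0034272
Gain = 20 log₁₀(0.0034272) ≈ -49.30 dB
∠T = (0°) − (45.00° + 14.04° + 2.29°) = -61.33°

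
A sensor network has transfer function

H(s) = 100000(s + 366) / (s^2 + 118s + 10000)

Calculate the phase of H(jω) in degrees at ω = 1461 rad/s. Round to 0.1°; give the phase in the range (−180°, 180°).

-99.4°

At s = jω = j1461:
zero (s+366): 366 + j1461 → |·| = √(366²+1461²) = √2268477 ≈ 1506.1, ∠ = arctan(1461/366) ≈ 75.94°
quadratic: (j1461)² + 118·j1461 + 10000 = -2124521 + j172398 → |·| ≈ 2.1315e+06, ∠ ≈ 175.36°
∠H = 75.94° − 175.36° = -99.42°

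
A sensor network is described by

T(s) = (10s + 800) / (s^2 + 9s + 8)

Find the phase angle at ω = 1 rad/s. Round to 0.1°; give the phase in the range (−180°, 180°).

Substitute s = j1:
Numerator: 10(j1) + 800 = 800 + j10
Denominator: (j1)^2 + 9(j1) + 8 = 7 + j9
|N| = √(800² + 10²) ≈ 800.06, ∠N ≈ 0.72°
|D| = √(7² + 9²) ≈ 11.402, ∠D ≈ 52.13°
∠T = 0.72° − 52.13° = -51.41°

-51.4°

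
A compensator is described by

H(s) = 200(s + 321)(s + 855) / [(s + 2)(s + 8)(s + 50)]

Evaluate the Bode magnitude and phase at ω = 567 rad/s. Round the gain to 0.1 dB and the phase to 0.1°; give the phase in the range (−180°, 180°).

At s = jω = j567:
zero (s+321): 321 + j567 → |·| = √(321²+567²) = √424530 ≈ 651.56, ∠ = arctan(567/321) ≈ 60.48°
zero (s+855): 855 + j567 → |·| = √(855²+567²) = √1052514 ≈ 1025.9, ∠ = arctan(567/855) ≈ 33.55°
pole (s+2): 2 + j567 → |·| = √(2²+567²) = √321493 ≈ 567, ∠ = arctan(567/2) ≈ 89.80°
pole (s+8): 8 + j567 → |·| = √(8²+567²) = √321553 ≈ 567.06, ∠ = arctan(567/8) ≈ 89.19°
pole (s+50): 50 + j567 → |·| = √(50²+567²) = √323989 ≈ 569.2, ∠ = arctan(567/50) ≈ 84.96°
|H| = 200 · 6.6844e+05 / 1.8301e+08 ≈ 0.7305
Gain = 20 log₁₀(0.7305) ≈ -2.73 dB
∠H = 94.03° − 263.95° = -169.92°

-2.7 dB, -169.9°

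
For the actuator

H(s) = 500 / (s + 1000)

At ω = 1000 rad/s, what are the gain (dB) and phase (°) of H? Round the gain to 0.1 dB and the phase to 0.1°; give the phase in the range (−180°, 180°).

-9.0 dB, -45.0°

At s = jω = j1000:
pole (s+1000): 1000 + j1000 → |·| = √(1000²+1000²) = √2000000 ≈ 1414.2, ∠ = arctan(1000/1000) ≈ 45.00°
|H| = 500 / 1414.2 ≈ 0.35356
Gain = 20 log₁₀(0.35356) ≈ -9.03 dB
∠H = 0.00° − 45.00° = -45.00°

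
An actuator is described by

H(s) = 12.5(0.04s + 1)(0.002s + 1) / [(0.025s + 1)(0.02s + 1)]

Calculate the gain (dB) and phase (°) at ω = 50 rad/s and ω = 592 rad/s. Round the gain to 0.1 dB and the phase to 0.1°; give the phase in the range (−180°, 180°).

At ω = 50 rad/s:
zero (1 + j50·0.04) = 1 + j2 → |·| ≈ 2.2361, ∠ ≈ 63.43°
zero (1 + j50·0.002) = 1 + j0.1 → |·| ≈ 1.005, ∠ ≈ 5.71°
pole (1 + j50·0.025) = 1 + j1.25 → |·| ≈ 1.6008, ∠ ≈ 51.34°
pole (1 + j50·0.02) = 1 + j1 → |·| ≈ 1.4142, ∠ ≈ 45.00°
|H| = 12.5 · 2.2361 · 1.005 / (1.6008 · 1.4142) ≈ 12.409
Gain = 20 log₁₀(12.409) ≈ 21.87 dB
∠H = (63.43° + 5.71°) − (51.34° + 45.00°) = -27.20°

At ω = 592 rad/s:
zero (1 + j592·0.04) = 1 + j23.68 → |·| ≈ 23.701, ∠ ≈ 87.58°
zero (1 + j592·0.002) = 1 + j1.184 → |·| ≈ 1.5498, ∠ ≈ 49.82°
pole (1 + j592·0.025) = 1 + j14.8 → |·| ≈ 14.834, ∠ ≈ 86.13°
pole (1 + j592·0.02) = 1 + j11.84 → |·| ≈ 11.882, ∠ ≈ 85.17°
|H| = 12.5 · 23.701 · 1.5498 / (14.834 · 11.882) ≈ 2.605
Gain = 20 log₁₀(2.605) ≈ 8.32 dB
∠H = (87.58° + 49.82°) − (86.13° + 85.17°) = -33.90°

ω = 50: 21.9 dB, -27.2°; ω = 592: 8.3 dB, -33.9°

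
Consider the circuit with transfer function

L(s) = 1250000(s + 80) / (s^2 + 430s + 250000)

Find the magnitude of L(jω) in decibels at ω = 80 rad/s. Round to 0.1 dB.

At s = jω = j80:
zero (s+80): 80 + j80 → |·| = √(80²+80²) = √12800 ≈ 113.14, ∠ = arctan(80/80) ≈ 45.00°
quadratic: (j80)² + 430·j80 + 250000 = 243600 + j34400 → |·| ≈ 2.4602e+05, ∠ ≈ 8.04°
|L| = 1250000 · 113.14 / 2.4602e+05 ≈ 574.85
Gain = 20 log₁₀(574.85) ≈ 55.19 dB

55.2 dB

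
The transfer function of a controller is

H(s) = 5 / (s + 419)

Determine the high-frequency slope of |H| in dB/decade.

-20 dB/decade

Each pole contributes −20 dB/decade at high frequency; each zero contributes +20 dB/decade.
Net: 0 zero(s) − 1 pole(s) → -20 dB/decade.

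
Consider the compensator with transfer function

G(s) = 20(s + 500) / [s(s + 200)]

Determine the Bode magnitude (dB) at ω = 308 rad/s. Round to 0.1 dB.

-19.7 dB

At s = jω = j308:
zero (s+500): 500 + j308 → |·| = √(500²+308²) = √344864 ≈ 587.25, ∠ = arctan(308/500) ≈ 31.63°
pole (s+200): 200 + j308 → |·| = √(200²+308²) = √134864 ≈ 367.24, ∠ = arctan(308/200) ≈ 57.00°
pole at origin: |s| = 308, ∠ = 90.00° (in denominator)
|G| = 20 · 587.25 / 1.1311e+05 ≈ 0.10384
Gain = 20 log₁₀(0.10384) ≈ -19.67 dB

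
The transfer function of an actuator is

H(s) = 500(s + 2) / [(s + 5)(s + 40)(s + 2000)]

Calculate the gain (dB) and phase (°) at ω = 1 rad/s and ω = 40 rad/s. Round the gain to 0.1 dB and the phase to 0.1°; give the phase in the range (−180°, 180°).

At s = jω = j1:
zero (s+2): 2 + j1 → |·| = √(2²+1²) = √5 ≈ 2.2361, ∠ = arctan(1/2) ≈ 26.57°
pole (s+5): 5 + j1 → |·| = √(5²+1²) = √26 ≈ 5.099, ∠ = arctan(1/5) ≈ 11.31°
pole (s+40): 40 + j1 → |·| = √(40²+1²) = √1601 ≈ 40.012, ∠ = arctan(1/40) ≈ 1.43°
pole (s+2000): 2000 + j1 → |·| = √(2000²+1²) = √4000001 ≈ 2000, ∠ = arctan(1/2000) ≈ 0.03°
|H| = 500 · 2.2361 / 4.0804e+05 ≈ 0.00274
Gain = 20 log₁₀(0.00274) ≈ -51.24 dB
∠H = 26.57° − 12.77° = 13.80°

At s = jω = j40:
zero (s+2): 2 + j40 → |·| = √(2²+40²) = √1604 ≈ 40.05, ∠ = arctan(40/2) ≈ 87.14°
pole (s+5): 5 + j40 → |·| = √(5²+40²) = √1625 ≈ 40.311, ∠ = arctan(40/5) ≈ 82.87°
pole (s+40): 40 + j40 → |·| = √(40²+40²) = √3200 ≈ 56.569, ∠ = arctan(40/40) ≈ 45.00°
pole (s+2000): 2000 + j40 → |·| = √(2000²+40²) = √4001600 ≈ 2000.4, ∠ = arctan(40/2000) ≈ 1.15°
|H| = 500 · 40.05 / 4.5616e+06 ≈ 0.0043899
Gain = 20 log₁₀(0.0043899) ≈ -47.15 dB
∠H = 87.14° − 129.02° = -41.88°

ω = 1: -51.2 dB, 13.8°; ω = 40: -47.2 dB, -41.9°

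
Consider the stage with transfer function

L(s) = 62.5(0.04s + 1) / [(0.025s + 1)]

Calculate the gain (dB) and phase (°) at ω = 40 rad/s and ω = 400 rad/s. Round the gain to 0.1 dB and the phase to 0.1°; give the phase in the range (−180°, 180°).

At ω = 40 rad/s:
zero (1 + j40·0.04) = 1 + j1.6 → |·| ≈ 1.8868, ∠ ≈ 57.99°
pole (1 + j40·0.025) = 1 + j1 → |·| ≈ 1.4142, ∠ ≈ 45.00°
|L| = 62.5 · 1.8868 / (1.4142) ≈ 83.386
Gain = 20 log₁₀(83.386) ≈ 38.42 dB
∠L = (57.99°) − (45.00°) = 12.99°

At ω = 400 rad/s:
zero (1 + j400·0.04) = 1 + j16 → |·| ≈ 16.031, ∠ ≈ 86.42°
pole (1 + j400·0.025) = 1 + j10 → |·| ≈ 10.05, ∠ ≈ 84.29°
|L| = 62.5 · 16.031 / (10.05) ≈ 99.695
Gain = 20 log₁₀(99.695) ≈ 39.97 dB
∠L = (86.42°) − (84.29°) = 2.13°

ω = 40: 38.4 dB, 13.0°; ω = 400: 40.0 dB, 2.1°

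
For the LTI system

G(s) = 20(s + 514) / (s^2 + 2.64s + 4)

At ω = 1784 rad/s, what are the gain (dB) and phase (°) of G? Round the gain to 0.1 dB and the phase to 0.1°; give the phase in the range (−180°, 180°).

At s = jω = j1784:
zero (s+514): 514 + j1784 → |·| = √(514²+1784²) = √3446852 ≈ 1856.6, ∠ = arctan(1784/514) ≈ 73.93°
quadratic: (j1784)² + 2.64·j1784 + 4 = -3182652 + j4709.76 → |·| ≈ 3.1827e+06, ∠ ≈ 179.92°
|G| = 20 · 1856.6 / 3.1827e+06 ≈ 0.011667
Gain = 20 log₁₀(0.011667) ≈ -38.66 dB
∠G = 73.93° − 179.92° = -105.99°

-38.7 dB, -106.0°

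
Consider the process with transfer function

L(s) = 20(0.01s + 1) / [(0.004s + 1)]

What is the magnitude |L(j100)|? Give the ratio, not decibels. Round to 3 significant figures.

26.3

At ω = 100 rad/s:
zero (1 + j100·0.01) = 1 + j1 → |·| ≈ 1.4142, ∠ ≈ 45.00°
pole (1 + j100·0.004) = 1 + j0.4 → |·| ≈ 1.077, ∠ ≈ 21.80°
|L| = 20 · 1.4142 / (1.077) ≈ 26.262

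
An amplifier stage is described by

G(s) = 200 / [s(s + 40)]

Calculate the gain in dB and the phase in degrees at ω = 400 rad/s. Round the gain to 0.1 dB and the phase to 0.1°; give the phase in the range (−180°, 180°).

-58.1 dB, -174.3°

At s = jω = j400:
pole (s+40): 40 + j400 → |·| = √(40²+400²) = √161600 ≈ 402, ∠ = arctan(400/40) ≈ 84.29°
pole at origin: |s| = 400, ∠ = 90.00° (in denominator)
|G| = 200 / 1.608e+05 ≈ 0.0012438
Gain = 20 log₁₀(0.0012438) ≈ -58.10 dB
∠G = 0.00° − 174.29° = -174.29°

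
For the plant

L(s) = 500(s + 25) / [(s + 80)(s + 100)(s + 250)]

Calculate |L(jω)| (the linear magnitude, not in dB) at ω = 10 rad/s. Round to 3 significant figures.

At s = jω = j10:
zero (s+25): 25 + j10 → |·| = √(25²+10²) = √725 ≈ 26.926, ∠ = arctan(10/25) ≈ 21.80°
pole (s+80): 80 + j10 → |·| = √(80²+10²) = √6500 ≈ 80.623, ∠ = arctan(10/80) ≈ 7.13°
pole (s+100): 100 + j10 → |·| = √(100²+10²) = √10100 ≈ 100.5, ∠ = arctan(10/100) ≈ 5.71°
pole (s+250): 250 + j10 → |·| = √(250²+10²) = √62600 ≈ 250.2, ∠ = arctan(10/250) ≈ 2.29°
|L| = 500 · 26.926 / 2.0273e+06 ≈ 0.0066409

0.00664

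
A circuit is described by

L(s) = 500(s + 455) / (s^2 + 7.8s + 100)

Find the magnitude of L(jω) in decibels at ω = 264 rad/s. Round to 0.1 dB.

At s = jω = j264:
zero (s+455): 455 + j264 → |·| = √(455²+264²) = √276721 ≈ 526.04, ∠ = arctan(264/455) ≈ 30.12°
quadratic: (j264)² + 7.8·j264 + 100 = -69596 + j2059.2 → |·| ≈ 69626, ∠ ≈ 178.31°
|L| = 500 · 526.04 / 69626 ≈ 3.7776
Gain = 20 log₁₀(3.7776) ≈ 11.54 dB

11.5 dB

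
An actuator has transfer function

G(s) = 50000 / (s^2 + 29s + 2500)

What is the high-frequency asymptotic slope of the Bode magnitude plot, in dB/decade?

Each pole contributes −20 dB/decade at high frequency; each zero contributes +20 dB/decade.
Net: 0 zero(s) − 2 pole(s) → -40 dB/decade.

-40 dB/decade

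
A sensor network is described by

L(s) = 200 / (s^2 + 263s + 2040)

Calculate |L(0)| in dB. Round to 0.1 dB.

-20.2 dB

L(0) = 200 / 2040 ≈ 0.098039
20 log₁₀(0.098039) ≈ -20.17 dB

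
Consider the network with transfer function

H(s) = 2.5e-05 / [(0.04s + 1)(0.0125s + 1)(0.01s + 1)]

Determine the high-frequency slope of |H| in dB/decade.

-60 dB/decade

Each pole contributes −20 dB/decade at high frequency; each zero contributes +20 dB/decade.
Net: 0 zero(s) − 3 pole(s) → -60 dB/decade.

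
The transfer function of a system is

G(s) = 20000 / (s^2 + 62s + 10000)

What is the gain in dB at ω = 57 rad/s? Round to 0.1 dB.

At s = jω = j57:
quadratic: (j57)² + 62·j57 + 10000 = 6751 + j3534 → |·| ≈ 7620, ∠ ≈ 27.63°
|G| = 20000 / 7620 ≈ 2.6247
Gain = 20 log₁₀(2.6247) ≈ 8.38 dB

8.4 dB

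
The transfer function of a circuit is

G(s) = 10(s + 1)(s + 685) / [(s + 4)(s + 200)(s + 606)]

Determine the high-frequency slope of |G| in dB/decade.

Each pole contributes −20 dB/decade at high frequency; each zero contributes +20 dB/decade.
Net: 2 zero(s) − 3 pole(s) → -20 dB/decade.

-20 dB/decade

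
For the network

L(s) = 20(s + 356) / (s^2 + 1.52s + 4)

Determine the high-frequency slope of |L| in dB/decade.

Each pole contributes −20 dB/decade at high frequency; each zero contributes +20 dB/decade.
Net: 1 zero(s) − 2 pole(s) → -20 dB/decade.

-20 dB/decade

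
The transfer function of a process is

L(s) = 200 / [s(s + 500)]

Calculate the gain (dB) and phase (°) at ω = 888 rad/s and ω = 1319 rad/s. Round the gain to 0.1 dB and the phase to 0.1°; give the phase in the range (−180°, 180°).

At s = jω = j888:
pole (s+500): 500 + j888 → |·| = √(500²+888²) = √1038544 ≈ 1019.1, ∠ = arctan(888/500) ≈ 60.62°
pole at origin: |s| = 888, ∠ = 90.00° (in denominator)
|L| = 200 / 9.0496e+05 ≈ 0.000221
Gain = 20 log₁₀(0.000221) ≈ -73.11 dB
∠L = 0.00° − 150.62° = -150.62°

At s = jω = j1319:
pole (s+500): 500 + j1319 → |·| = √(500²+1319²) = √1989761 ≈ 1410.6, ∠ = arctan(1319/500) ≈ 69.24°
pole at origin: |s| = 1319, ∠ = 90.00° (in denominator)
|L| = 200 / 1.8606e+06 ≈ 0.00010749
Gain = 20 log₁₀(0.00010749) ≈ -79.37 dB
∠L = 0.00° − 159.24° = -159.24°

ω = 888: -73.1 dB, -150.6°; ω = 1319: -79.4 dB, -159.2°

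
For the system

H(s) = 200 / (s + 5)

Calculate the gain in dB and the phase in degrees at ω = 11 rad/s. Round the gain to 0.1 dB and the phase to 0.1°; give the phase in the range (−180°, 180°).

Substitute s = j11:
Numerator: 200 = 200 + j0
Denominator: (j11) + 5 = 5 + j11
|N| = √(200² + 0²) ≈ 200, ∠N ≈ 0.00°
|D| = √(5² + 11²) ≈ 12.083, ∠D ≈ 65.56°
|H| = 200 / 12.083 ≈ 16.552
Gain = 20 log₁₀(16.552) ≈ 24.38 dB
∠H = 0.00° − 65.56° = -65.56°

24.4 dB, -65.6°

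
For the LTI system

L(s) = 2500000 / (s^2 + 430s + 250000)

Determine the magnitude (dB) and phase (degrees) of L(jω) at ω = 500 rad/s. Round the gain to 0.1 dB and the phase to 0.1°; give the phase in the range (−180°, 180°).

21.3 dB, -90.0°

At s = jω = j500:
quadratic: (j500)² + 430·j500 + 250000 = 0 + j215000 → |·| ≈ 2.15e+05, ∠ ≈ 90.00°
|L| = 2500000 / 2.15e+05 ≈ 11.628
Gain = 20 log₁₀(11.628) ≈ 21.31 dB
∠L = 0.00° − 90.00° = -90.00°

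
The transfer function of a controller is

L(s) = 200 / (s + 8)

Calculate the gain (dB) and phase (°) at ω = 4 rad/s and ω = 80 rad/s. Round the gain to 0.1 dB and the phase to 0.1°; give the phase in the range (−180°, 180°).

Substitute s = j4:
Numerator: 200 = 200 + j0
Denominator: (j4) + 8 = 8 + j4
|N| = √(200² + 0²) ≈ 200, ∠N ≈ 0.00°
|D| = √(8² + 4²) ≈ 8.9443, ∠D ≈ 26.57°
|L| = 200 / 8.9443 ≈ 22.361
Gain = 20 log₁₀(22.361) ≈ 26.99 dB
∠L = 0.00° − 26.57° = -26.57°

Substitute s = j80:
Numerator: 200 = 200 + j0
Denominator: (j80) + 8 = 8 + j80
|N| = √(200² + 0²) ≈ 200, ∠N ≈ 0.00°
|D| = √(8² + 80²) ≈ 80.399, ∠D ≈ 84.29°
|L| = 200 / 80.399 ≈ 2.4876
Gain = 20 log₁₀(2.4876) ≈ 7.92 dB
∠L = 0.00° − 84.29° = -84.29°

ω = 4: 27.0 dB, -26.6°; ω = 80: 7.9 dB, -84.3°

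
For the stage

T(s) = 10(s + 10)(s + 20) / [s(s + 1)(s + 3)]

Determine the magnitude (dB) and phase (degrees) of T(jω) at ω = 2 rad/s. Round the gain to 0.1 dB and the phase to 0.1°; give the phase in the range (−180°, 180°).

At s = jω = j2:
zero (s+10): 10 + j2 → |·| = √(10²+2²) = √104 ≈ 10.198, ∠ = arctan(2/10) ≈ 11.31°
zero (s+20): 20 + j2 → |·| = √(20²+2²) = √404 ≈ 20.1, ∠ = arctan(2/20) ≈ 5.71°
pole (s+1): 1 + j2 → |·| = √(1²+2²) = √5 ≈ 2.2361, ∠ = arctan(2/1) ≈ 63.43°
pole (s+3): 3 + j2 → |·| = √(3²+2²) = √13 ≈ 3.6056, ∠ = arctan(2/3) ≈ 33.69°
pole at origin: |s| = 2, ∠ = 90.00° (in denominator)
|T| = 10 · 204.98 / 16.125 ≈ 127.12
Gain = 20 log₁₀(127.12) ≈ 42.08 dB
∠T = 17.02° − 187.12° = -170.10°

42.1 dB, -170.1°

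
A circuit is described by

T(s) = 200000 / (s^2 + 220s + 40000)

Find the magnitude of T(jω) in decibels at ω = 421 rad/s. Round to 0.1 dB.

At s = jω = j421:
quadratic: (j421)² + 220·j421 + 40000 = -137241 + j92620 → |·| ≈ 1.6557e+05, ∠ ≈ 145.99°
|T| = 200000 / 1.6557e+05 ≈ 1.2079
Gain = 20 log₁₀(1.2079) ≈ 1.64 dB

1.6 dB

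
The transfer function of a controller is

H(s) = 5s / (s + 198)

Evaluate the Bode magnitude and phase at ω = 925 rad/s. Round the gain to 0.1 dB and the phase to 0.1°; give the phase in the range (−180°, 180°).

13.8 dB, 12.1°

At s = jω = j925:
zero at origin: s = j925 → |·| = 925, ∠ = 90.00°
pole (s+198): 198 + j925 → |·| = √(198²+925²) = √894829 ≈ 945.95, ∠ = arctan(925/198) ≈ 77.92°
|H| = 5 · 925 / 945.95 ≈ 4.8893
Gain = 20 log₁₀(4.8893) ≈ 13.78 dB
∠H = 90.00° − 77.92° = 12.08°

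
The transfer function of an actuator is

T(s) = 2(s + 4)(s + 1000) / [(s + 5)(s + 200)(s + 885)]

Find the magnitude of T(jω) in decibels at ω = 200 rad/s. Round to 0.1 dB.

At s = jω = j200:
zero (s+4): 4 + j200 → |·| = √(4²+200²) = √40016 ≈ 200.04, ∠ = arctan(200/4) ≈ 88.85°
zero (s+1000): 1000 + j200 → |·| = √(1000²+200²) = √1040000 ≈ 1019.8, ∠ = arctan(200/1000) ≈ 11.31°
pole (s+5): 5 + j200 → |·| = √(5²+200²) = √40025 ≈ 200.06, ∠ = arctan(200/5) ≈ 88.57°
pole (s+200): 200 + j200 → |·| = √(200²+200²) = √80000 ≈ 282.84, ∠ = arctan(200/200) ≈ 45.00°
pole (s+885): 885 + j200 → |·| = √(885²+200²) = √823225 ≈ 907.32, ∠ = arctan(200/885) ≈ 12.73°
|T| = 2 · 2.04e+05 / 5.1341e+07 ≈ 0.0079469
Gain = 20 log₁₀(0.0079469) ≈ -42.00 dB

-42.0 dB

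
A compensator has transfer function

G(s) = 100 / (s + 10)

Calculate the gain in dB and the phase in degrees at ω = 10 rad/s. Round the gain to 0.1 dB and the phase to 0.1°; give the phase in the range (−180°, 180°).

17.0 dB, -45.0°

At s = jω = j10:
pole (s+10): 10 + j10 → |·| = √(10²+10²) = √200 ≈ 14.142, ∠ = arctan(10/10) ≈ 45.00°
|G| = 100 / 14.142 ≈ 7.0711
Gain = 20 log₁₀(7.0711) ≈ 16.99 dB
∠G = 0.00° − 45.00° = -45.00°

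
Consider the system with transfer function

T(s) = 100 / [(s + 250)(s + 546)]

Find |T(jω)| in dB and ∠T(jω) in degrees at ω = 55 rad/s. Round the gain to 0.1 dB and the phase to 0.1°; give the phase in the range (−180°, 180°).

-63.0 dB, -18.2°

At s = jω = j55:
pole (s+250): 250 + j55 → |·| = √(250²+55²) = √65525 ≈ 255.98, ∠ = arctan(55/250) ≈ 12.41°
pole (s+546): 546 + j55 → |·| = √(546²+55²) = √301141 ≈ 548.76, ∠ = arctan(55/546) ≈ 5.75°
|T| = 100 / 1.4047e+05 ≈ 0.0007119
Gain = 20 log₁₀(0.0007119) ≈ -62.95 dB
∠T = 0.00° − 18.16° = -18.16°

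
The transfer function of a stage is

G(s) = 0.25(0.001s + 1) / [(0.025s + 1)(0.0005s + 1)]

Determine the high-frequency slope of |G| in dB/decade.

-20 dB/decade

Each pole contributes −20 dB/decade at high frequency; each zero contributes +20 dB/decade.
Net: 1 zero(s) − 2 pole(s) → -20 dB/decade.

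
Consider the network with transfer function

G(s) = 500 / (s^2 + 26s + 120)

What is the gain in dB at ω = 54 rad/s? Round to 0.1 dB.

-15.9 dB

Substitute s = j54:
Numerator: 500 = 500 + j0
Denominator: (j54)^2 + 26(j54) + 120 = -2796 + j1404
|N| = √(500² + 0²) ≈ 500, ∠N ≈ 0.00°
|D| = √(2796² + 1404²) ≈ 3128.7, ∠D ≈ 153.34°
|G| = 500 / 3128.7 ≈ 0.15981
Gain = 20 log₁₀(0.15981) ≈ -15.93 dB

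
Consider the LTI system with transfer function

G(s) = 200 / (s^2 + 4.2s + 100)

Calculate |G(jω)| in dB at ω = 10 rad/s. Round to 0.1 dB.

At s = jω = j10:
quadratic: (j10)² + 4.2·j10 + 100 = 0 + j42 → |·| ≈ 42, ∠ ≈ 90.00°
|G| = 200 / 42 ≈ 4.7619
Gain = 20 log₁₀(4.7619) ≈ 13.56 dB

13.6 dB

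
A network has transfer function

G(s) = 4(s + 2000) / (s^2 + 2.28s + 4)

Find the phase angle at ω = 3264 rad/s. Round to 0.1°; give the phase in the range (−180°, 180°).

At s = jω = j3264:
zero (s+2000): 2000 + j3264 → |·| = √(2000²+3264²) = √14653696 ≈ 3828, ∠ = arctan(3264/2000) ≈ 58.50°
quadratic: (j3264)² + 2.28·j3264 + 4 = -10653692 + j7441.92 → |·| ≈ 1.0654e+07, ∠ ≈ 179.96°
∠G = 58.50° − 179.96° = -121.46°

-121.5°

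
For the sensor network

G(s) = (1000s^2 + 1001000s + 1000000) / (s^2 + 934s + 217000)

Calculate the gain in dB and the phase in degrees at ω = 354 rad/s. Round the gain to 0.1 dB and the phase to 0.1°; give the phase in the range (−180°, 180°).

60.8 dB, 34.8°

Substitute s = j354:
Numerator: 1000(j354)^2 + 1001000(j354) + 1000000 = -124316000 + j354354000
Denominator: (j354)^2 + 934(j354) + 217000 = 91684 + j330636
|N| = √(124316000² + 354354000²) ≈ 3.7553e+08, ∠N ≈ 109.33°
|D| = √(91684² + 330636²) ≈ 3.4311e+05, ∠D ≈ 74.50°
|G| = 3.7553e+08 / 3.4311e+05 ≈ 1094.5
Gain = 20 log₁₀(1094.5) ≈ 60.78 dB
∠G = 109.33° − 74.50° = 34.83°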